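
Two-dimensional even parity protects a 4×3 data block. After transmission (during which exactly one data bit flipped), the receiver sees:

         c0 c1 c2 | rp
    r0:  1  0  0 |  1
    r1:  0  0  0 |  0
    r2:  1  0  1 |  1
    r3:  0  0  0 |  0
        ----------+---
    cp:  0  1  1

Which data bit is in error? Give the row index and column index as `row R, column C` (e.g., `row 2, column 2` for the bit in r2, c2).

row 2, column 1

Recompute each row's even parity and compare to rp:
  r0: data parity 1, sent rp 1 → ok
  r1: data parity 0, sent rp 0 → ok
  r2: data parity 0, sent rp 1 → mismatch
  r3: data parity 0, sent rp 0 → ok
Recompute each column's even parity and compare to cp:
  c0: data parity 0, sent cp 0 → ok
  c1: data parity 0, sent cp 1 → mismatch
  c2: data parity 1, sent cp 1 → ok
Exactly one row (r2) and one column (c1) fail → the flipped bit is at their intersection.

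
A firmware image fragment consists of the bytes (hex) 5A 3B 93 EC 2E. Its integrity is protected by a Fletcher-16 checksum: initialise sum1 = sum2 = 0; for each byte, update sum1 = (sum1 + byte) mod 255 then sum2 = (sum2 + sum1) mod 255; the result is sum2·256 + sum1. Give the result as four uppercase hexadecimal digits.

Running sums (mod 255):
  after byte 0 (5A): sum1=90, sum2=90
  after byte 1 (3B): sum1=149, sum2=239
  after byte 2 (93): sum1=41, sum2=25
  after byte 3 (EC): sum1=22, sum2=47
  after byte 4 (2E): sum1=68, sum2=115
Checksum = sum2·256 + sum1 = 115·256 + 68 = 29508 = 0x7344.

7344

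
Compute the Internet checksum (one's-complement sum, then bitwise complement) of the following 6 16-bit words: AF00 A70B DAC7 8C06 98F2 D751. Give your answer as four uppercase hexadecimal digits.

One's-complement addition (fold any carry out of bit 15 back into bit 0):
  0xAF00 + 0xA70B = 0x1560B → wrap carry → 0x560C
  0x560C + 0xDAC7 = 0x130D3 → wrap carry → 0x30D4
  0x30D4 + 0x8C06 = 0x0BCDA
  0xBCDA + 0x98F2 = 0x155CC → wrap carry → 0x55CD
  0x55CD + 0xD751 = 0x12D1E → wrap carry → 0x2D1F
One's-complement sum = 0x2D1F.
Checksum = ~0x2D1F & 0xFFFF = 0xD2E0.

D2E0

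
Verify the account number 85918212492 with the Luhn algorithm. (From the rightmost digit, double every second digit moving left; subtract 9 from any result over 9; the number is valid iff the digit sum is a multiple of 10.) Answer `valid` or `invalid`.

invalid

From the right, keep odd positions and double even positions (subtract 9 from any doubled value over 9):
  doubled (positions 2,4,...): 9 4 4 2 1 → sum 20
  kept (positions 1,3,...): 2 4 1 8 9 8 → sum 32
Total = 52.
52 mod 10 = 2, so the number is invalid.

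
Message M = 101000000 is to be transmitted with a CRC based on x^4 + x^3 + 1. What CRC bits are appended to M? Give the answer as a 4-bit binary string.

Append 4 zeros: 1010000000000. Divide by 11001 (XOR where the leading bit is 1):
  pos 0: 10100 XOR 11001 = 01101
  pos 1: 11010 XOR 11001 = 00011
  pos 4: 11000 XOR 11001 = 00001
  pos 8: 10000 XOR 11001 = 01001
Remainder (last 4 bits) = 1001. This is the CRC / FCS.

1001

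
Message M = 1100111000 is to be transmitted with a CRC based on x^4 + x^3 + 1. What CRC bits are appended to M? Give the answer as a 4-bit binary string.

1001

Append 4 zeros: 11001110000000. Divide by 11001 (XOR where the leading bit is 1):
  pos 0: 11001 XOR 11001 = 00000
  pos 5: 11000 XOR 11001 = 00001
  pos 9: 10000 XOR 11001 = 01001
Remainder (last 4 bits) = 1001. This is the CRC / FCS.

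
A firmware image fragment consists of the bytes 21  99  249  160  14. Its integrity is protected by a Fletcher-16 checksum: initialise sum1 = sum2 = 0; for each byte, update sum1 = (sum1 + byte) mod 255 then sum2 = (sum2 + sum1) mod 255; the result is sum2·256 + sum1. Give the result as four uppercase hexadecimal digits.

Running sums (mod 255):
  after byte 0 (21): sum1=21, sum2=21
  after byte 1 (99): sum1=120, sum2=141
  after byte 2 (249): sum1=114, sum2=0
  after byte 3 (160): sum1=19, sum2=19
  after byte 4 (14): sum1=33, sum2=52
Checksum = sum2·256 + sum1 = 52·256 + 33 = 13345 = 0x3421.

3421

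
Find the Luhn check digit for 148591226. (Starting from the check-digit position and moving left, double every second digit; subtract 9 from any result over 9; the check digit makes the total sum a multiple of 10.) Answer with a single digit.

3

Partial digits right→left: 6 2 2 1 9 5 8 4 1
Double every second digit counting from the check-digit position (so the 1st, 3rd, 5th, ... of the partial from the right).
  doubled (with −9 where >9): 3 4 9 7 2 → sum 25
  kept as-is: 2 1 5 4 → sum 12
Total = 25 + 12 = 37.
Check digit = (10 − (37 mod 10)) mod 10 = 3.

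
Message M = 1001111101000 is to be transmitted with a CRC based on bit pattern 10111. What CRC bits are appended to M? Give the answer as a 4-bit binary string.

Append 4 zeros: 10011111010000000. Divide by 10111 (XOR where the leading bit is 1):
  pos 0: 10011 XOR 10111 = 00100
  pos 2: 10011 XOR 10111 = 00100
  pos 4: 10010 XOR 10111 = 00101
  pos 6: 10110 XOR 10111 = 00001
  pos 10: 10000 XOR 10111 = 00111
  pos 12: 11100 XOR 10111 = 01011
Remainder (last 4 bits) = 1011. This is the CRC / FCS.

1011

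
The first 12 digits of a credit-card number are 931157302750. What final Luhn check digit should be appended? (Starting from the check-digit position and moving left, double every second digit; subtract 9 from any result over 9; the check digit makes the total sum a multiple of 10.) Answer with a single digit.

Partial digits right→left: 0 5 7 2 0 3 7 5 1 1 3 9
Double every second digit counting from the check-digit position (so the 1st, 3rd, 5th, ... of the partial from the right).
  doubled (with −9 where >9): 0 5 0 5 2 6 → sum 18
  kept as-is: 5 2 3 5 1 9 → sum 25
Total = 18 + 25 = 43.
Check digit = (10 − (43 mod 10)) mod 10 = 7.

7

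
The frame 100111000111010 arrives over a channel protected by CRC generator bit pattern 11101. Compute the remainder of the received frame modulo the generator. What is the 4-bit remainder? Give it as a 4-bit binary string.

Modulo-2 division of 100111000111010 by 11101:
  pos 0: 10011 XOR 11101 = 01110
  pos 1: 11101 XOR 11101 = 00000
  pos 9: 11101 XOR 11101 = 00000
Remainder = 0000 (zero — the frame passes the CRC check).

0000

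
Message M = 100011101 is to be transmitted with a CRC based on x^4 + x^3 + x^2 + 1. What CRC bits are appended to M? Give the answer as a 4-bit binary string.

Append 4 zeros: 1000111010000. Divide by 11101 (XOR where the leading bit is 1):
  pos 0: 10001 XOR 11101 = 01100
  pos 1: 11001 XOR 11101 = 00100
  pos 3: 10010 XOR 11101 = 01111
  pos 4: 11111 XOR 11101 = 00010
  pos 7: 10000 XOR 11101 = 01101
  pos 8: 11010 XOR 11101 = 00111
Remainder (last 4 bits) = 0111. This is the CRC / FCS.

0111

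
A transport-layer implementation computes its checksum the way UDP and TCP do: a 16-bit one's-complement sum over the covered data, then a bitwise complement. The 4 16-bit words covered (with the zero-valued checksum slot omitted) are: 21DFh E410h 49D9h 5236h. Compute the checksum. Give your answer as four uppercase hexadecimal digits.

5E00

One's-complement addition (fold any carry out of bit 15 back into bit 0):
  0x21DF + 0xE410 = 0x105EF → wrap carry → 0x05F0
  0x05F0 + 0x49D9 = 0x04FC9
  0x4FC9 + 0x5236 = 0x0A1FF
One's-complement sum = 0xA1FF.
Checksum = ~0xA1FF & 0xFFFF = 0x5E00.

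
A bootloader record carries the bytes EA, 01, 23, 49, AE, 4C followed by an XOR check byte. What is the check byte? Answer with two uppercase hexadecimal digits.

63

XOR the bytes together:
  start with 0xEA
  0xEA ⊕ 0x01 = 0xEB
  0xEB ⊕ 0x23 = 0xC8
  0xC8 ⊕ 0x49 = 0x81
  0x81 ⊕ 0xAE = 0x2F
  0x2F ⊕ 0x4C = 0x63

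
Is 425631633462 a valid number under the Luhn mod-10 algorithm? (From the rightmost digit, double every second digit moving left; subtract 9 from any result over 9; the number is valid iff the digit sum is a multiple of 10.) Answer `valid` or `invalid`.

invalid

From the right, keep odd positions and double even positions (subtract 9 from any doubled value over 9):
  doubled (positions 2,4,...): 3 6 3 6 1 8 → sum 27
  kept (positions 1,3,...): 2 4 3 1 6 2 → sum 18
Total = 45.
45 mod 10 = 5, so the number is invalid.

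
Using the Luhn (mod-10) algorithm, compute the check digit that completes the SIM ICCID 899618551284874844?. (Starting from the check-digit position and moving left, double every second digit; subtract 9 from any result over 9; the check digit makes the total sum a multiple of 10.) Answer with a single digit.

Partial digits right→left: 4 4 8 4 7 8 4 8 2 1 5 5 8 1 6 9 9 8
Double every second digit counting from the check-digit position (so the 1st, 3rd, 5th, ... of the partial from the right).
  doubled (with −9 where >9): 8 7 5 8 4 1 7 3 9 → sum 52
  kept as-is: 4 4 8 8 1 5 1 9 8 → sum 48
Total = 52 + 48 = 100.
Check digit = (10 − (100 mod 10)) mod 10 = 0.

0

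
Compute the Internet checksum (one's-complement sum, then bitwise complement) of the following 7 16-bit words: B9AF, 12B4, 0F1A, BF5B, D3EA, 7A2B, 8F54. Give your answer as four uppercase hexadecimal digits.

One's-complement addition (fold any carry out of bit 15 back into bit 0):
  0xB9AF + 0x12B4 = 0x0CC63
  0xCC63 + 0x0F1A = 0x0DB7D
  0xDB7D + 0xBF5B = 0x19AD8 → wrap carry → 0x9AD9
  0x9AD9 + 0xD3EA = 0x16EC3 → wrap carry → 0x6EC4
  0x6EC4 + 0x7A2B = 0x0E8EF
  0xE8EF + 0x8F54 = 0x17843 → wrap carry → 0x7844
One's-complement sum = 0x7844.
Checksum = ~0x7844 & 0xFFFF = 0x87BB.

87BB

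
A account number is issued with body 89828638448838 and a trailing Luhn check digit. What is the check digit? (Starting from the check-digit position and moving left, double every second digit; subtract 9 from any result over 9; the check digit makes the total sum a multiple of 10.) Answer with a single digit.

3

Partial digits right→left: 8 3 8 8 4 4 8 3 6 8 2 8 9 8
Double every second digit counting from the check-digit position (so the 1st, 3rd, 5th, ... of the partial from the right).
  doubled (with −9 where >9): 7 7 8 7 3 4 9 → sum 45
  kept as-is: 3 8 4 3 8 8 8 → sum 42
Total = 45 + 42 = 87.
Check digit = (10 − (87 mod 10)) mod 10 = 3.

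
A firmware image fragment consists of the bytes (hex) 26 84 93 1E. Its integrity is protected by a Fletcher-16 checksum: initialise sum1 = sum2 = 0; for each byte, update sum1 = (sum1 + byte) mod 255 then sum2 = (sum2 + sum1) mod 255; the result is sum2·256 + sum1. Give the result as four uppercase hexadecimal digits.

Running sums (mod 255):
  after byte 0 (26): sum1=38, sum2=38
  after byte 1 (84): sum1=170, sum2=208
  after byte 2 (93): sum1=62, sum2=15
  after byte 3 (1E): sum1=92, sum2=107
Checksum = sum2·256 + sum1 = 107·256 + 92 = 27484 = 0x6B5C.

6B5C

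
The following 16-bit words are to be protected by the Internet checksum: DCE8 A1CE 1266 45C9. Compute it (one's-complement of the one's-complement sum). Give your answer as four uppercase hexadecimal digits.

One's-complement addition (fold any carry out of bit 15 back into bit 0):
  0xDCE8 + 0xA1CE = 0x17EB6 → wrap carry → 0x7EB7
  0x7EB7 + 0x1266 = 0x0911D
  0x911D + 0x45C9 = 0x0D6E6
One's-complement sum = 0xD6E6.
Checksum = ~0xD6E6 & 0xFFFF = 0x2919.

2919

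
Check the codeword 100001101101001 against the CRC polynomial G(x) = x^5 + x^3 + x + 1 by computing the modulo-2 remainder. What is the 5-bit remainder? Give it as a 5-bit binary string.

Modulo-2 division of 100001101101001 by 101011:
  pos 0: 100001 XOR 101011 = 001010
  pos 2: 101010 XOR 101011 = 000001
  pos 7: 111010 XOR 101011 = 010001
  pos 8: 100010 XOR 101011 = 001001
Remainder = 10011 (nonzero — an error is detected).

10011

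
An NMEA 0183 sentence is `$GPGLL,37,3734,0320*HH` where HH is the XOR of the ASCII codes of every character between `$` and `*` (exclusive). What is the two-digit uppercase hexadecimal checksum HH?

XOR the ASCII codes of the payload characters:
  'G' = 0x47 → acc = 0x47
  'P' = 0x50 → acc = 0x17
  'G' = 0x47 → acc = 0x50
  'L' = 0x4C → acc = 0x1C
  'L' = 0x4C → acc = 0x50
  ',' = 0x2C → acc = 0x7C
  '3' = 0x33 → acc = 0x4F
  '7' = 0x37 → acc = 0x78
  ',' = 0x2C → acc = 0x54
  '3' = 0x33 → acc = 0x67
  '7' = 0x37 → acc = 0x50
  '3' = 0x33 → acc = 0x63
  '4' = 0x34 → acc = 0x57
  ',' = 0x2C → acc = 0x7B
  '0' = 0x30 → acc = 0x4B
  '3' = 0x33 → acc = 0x78
  '2' = 0x32 → acc = 0x4A
  '0' = 0x30 → acc = 0x7A
Checksum = 0x7A.

7A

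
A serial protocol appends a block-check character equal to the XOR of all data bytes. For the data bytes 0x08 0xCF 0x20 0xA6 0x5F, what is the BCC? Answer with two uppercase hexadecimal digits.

1E

XOR the bytes together:
  start with 0x08
  0x08 ⊕ 0xCF = 0xC7
  0xC7 ⊕ 0x20 = 0xE7
  0xE7 ⊕ 0xA6 = 0x41
  0x41 ⊕ 0x5F = 0x1E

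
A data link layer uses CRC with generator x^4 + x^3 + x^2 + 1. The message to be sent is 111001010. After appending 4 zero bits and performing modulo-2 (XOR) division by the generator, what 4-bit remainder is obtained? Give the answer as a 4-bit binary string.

Append 4 zeros: 1110010100000. Divide by 11101 (XOR where the leading bit is 1):
  pos 0: 11100 XOR 11101 = 00001
  pos 4: 11010 XOR 11101 = 00111
  pos 6: 11100 XOR 11101 = 00001
Remainder (last 4 bits) = 0100. This is the CRC / FCS.

0100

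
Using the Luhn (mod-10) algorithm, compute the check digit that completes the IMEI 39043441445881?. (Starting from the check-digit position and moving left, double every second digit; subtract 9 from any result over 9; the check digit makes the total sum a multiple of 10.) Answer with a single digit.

9

Partial digits right→left: 1 8 8 5 4 4 1 4 4 3 4 0 9 3
Double every second digit counting from the check-digit position (so the 1st, 3rd, 5th, ... of the partial from the right).
  doubled (with −9 where >9): 2 7 8 2 8 8 9 → sum 44
  kept as-is: 8 5 4 4 3 0 3 → sum 27
Total = 44 + 27 = 71.
Check digit = (10 − (71 mod 10)) mod 10 = 9.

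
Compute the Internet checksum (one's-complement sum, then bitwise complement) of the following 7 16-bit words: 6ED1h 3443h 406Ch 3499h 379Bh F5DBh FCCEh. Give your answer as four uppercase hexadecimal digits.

BD9F

One's-complement addition (fold any carry out of bit 15 back into bit 0):
  0x6ED1 + 0x3443 = 0x0A314
  0xA314 + 0x406C = 0x0E380
  0xE380 + 0x3499 = 0x11819 → wrap carry → 0x181A
  0x181A + 0x379B = 0x04FB5
  0x4FB5 + 0xF5DB = 0x14590 → wrap carry → 0x4591
  0x4591 + 0xFCCE = 0x1425F → wrap carry → 0x4260
One's-complement sum = 0x4260.
Checksum = ~0x4260 & 0xFFFF = 0xBD9F.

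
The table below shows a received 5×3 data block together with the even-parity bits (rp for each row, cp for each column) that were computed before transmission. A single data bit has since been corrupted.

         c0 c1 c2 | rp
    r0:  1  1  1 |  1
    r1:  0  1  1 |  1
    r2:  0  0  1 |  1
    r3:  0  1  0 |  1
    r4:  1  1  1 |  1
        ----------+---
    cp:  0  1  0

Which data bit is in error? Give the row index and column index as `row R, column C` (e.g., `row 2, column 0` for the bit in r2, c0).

row 1, column 1

Recompute each row's even parity and compare to rp:
  r0: data parity 1, sent rp 1 → ok
  r1: data parity 0, sent rp 1 → mismatch
  r2: data parity 1, sent rp 1 → ok
  r3: data parity 1, sent rp 1 → ok
  r4: data parity 1, sent rp 1 → ok
Recompute each column's even parity and compare to cp:
  c0: data parity 0, sent cp 0 → ok
  c1: data parity 0, sent cp 1 → mismatch
  c2: data parity 0, sent cp 0 → ok
Exactly one row (r1) and one column (c1) fail → the flipped bit is at their intersection.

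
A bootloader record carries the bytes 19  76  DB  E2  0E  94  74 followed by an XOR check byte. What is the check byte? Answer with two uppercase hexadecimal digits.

XOR the bytes together:
  start with 0x19
  0x19 ⊕ 0x76 = 0x6F
  0x6F ⊕ 0xDB = 0xB4
  0xB4 ⊕ 0xE2 = 0x56
  0x56 ⊕ 0x0E = 0x58
  0x58 ⊕ 0x94 = 0xCC
  0xCC ⊕ 0x74 = 0xB8

B8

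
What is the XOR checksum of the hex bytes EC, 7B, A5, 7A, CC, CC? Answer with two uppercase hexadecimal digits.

48

XOR the bytes together:
  start with 0xEC
  0xEC ⊕ 0x7B = 0x97
  0x97 ⊕ 0xA5 = 0x32
  0x32 ⊕ 0x7A = 0x48
  0x48 ⊕ 0xCC = 0x84
  0x84 ⊕ 0xCC = 0x48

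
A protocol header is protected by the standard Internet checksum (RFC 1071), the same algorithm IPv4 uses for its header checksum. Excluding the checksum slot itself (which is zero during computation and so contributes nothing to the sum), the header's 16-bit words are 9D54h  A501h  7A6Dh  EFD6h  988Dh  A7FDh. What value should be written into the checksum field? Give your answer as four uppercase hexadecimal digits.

One's-complement addition (fold any carry out of bit 15 back into bit 0):
  0x9D54 + 0xA501 = 0x14255 → wrap carry → 0x4256
  0x4256 + 0x7A6D = 0x0BCC3
  0xBCC3 + 0xEFD6 = 0x1AC99 → wrap carry → 0xAC9A
  0xAC9A + 0x988D = 0x14527 → wrap carry → 0x4528
  0x4528 + 0xA7FD = 0x0ED25
One's-complement sum = 0xED25.
Checksum = ~0xED25 & 0xFFFF = 0x12DA.

12DA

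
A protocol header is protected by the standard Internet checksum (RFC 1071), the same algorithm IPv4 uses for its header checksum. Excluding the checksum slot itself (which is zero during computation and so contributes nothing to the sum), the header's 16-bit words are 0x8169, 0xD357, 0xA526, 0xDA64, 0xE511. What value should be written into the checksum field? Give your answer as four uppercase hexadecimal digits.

46A1

One's-complement addition (fold any carry out of bit 15 back into bit 0):
  0x8169 + 0xD357 = 0x154C0 → wrap carry → 0x54C1
  0x54C1 + 0xA526 = 0x0F9E7
  0xF9E7 + 0xDA64 = 0x1D44B → wrap carry → 0xD44C
  0xD44C + 0xE511 = 0x1B95D → wrap carry → 0xB95E
One's-complement sum = 0xB95E.
Checksum = ~0xB95E & 0xFFFF = 0x46A1.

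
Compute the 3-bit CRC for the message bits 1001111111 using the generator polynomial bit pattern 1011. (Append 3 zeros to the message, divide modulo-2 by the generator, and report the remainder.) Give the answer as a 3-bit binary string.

Append 3 zeros: 1001111111000. Divide by 1011 (XOR where the leading bit is 1):
  pos 0: 1001 XOR 1011 = 0010
  pos 2: 1011 XOR 1011 = 0000
  pos 6: 1111 XOR 1011 = 0100
  pos 7: 1000 XOR 1011 = 0011
  pos 9: 1100 XOR 1011 = 0111
Remainder (last 3 bits) = 111. This is the CRC / FCS.

111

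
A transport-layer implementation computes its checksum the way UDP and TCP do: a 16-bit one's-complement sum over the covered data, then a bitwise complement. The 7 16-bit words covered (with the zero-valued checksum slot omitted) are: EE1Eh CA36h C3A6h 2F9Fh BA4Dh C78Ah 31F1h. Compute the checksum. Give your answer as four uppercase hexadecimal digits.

One's-complement addition (fold any carry out of bit 15 back into bit 0):
  0xEE1E + 0xCA36 = 0x1B854 → wrap carry → 0xB855
  0xB855 + 0xC3A6 = 0x17BFB → wrap carry → 0x7BFC
  0x7BFC + 0x2F9F = 0x0AB9B
  0xAB9B + 0xBA4D = 0x165E8 → wrap carry → 0x65E9
  0x65E9 + 0xC78A = 0x12D73 → wrap carry → 0x2D74
  0x2D74 + 0x31F1 = 0x05F65
One's-complement sum = 0x5F65.
Checksum = ~0x5F65 & 0xFFFF = 0xA09A.

A09A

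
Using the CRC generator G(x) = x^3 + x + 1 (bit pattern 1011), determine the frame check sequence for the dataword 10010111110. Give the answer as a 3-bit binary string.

Append 3 zeros: 10010111110000. Divide by 1011 (XOR where the leading bit is 1):
  pos 0: 1001 XOR 1011 = 0010
  pos 2: 1001 XOR 1011 = 0010
  pos 4: 1011 XOR 1011 = 0000
  pos 8: 1100 XOR 1011 = 0111
  pos 9: 1110 XOR 1011 = 0101
  pos 10: 1010 XOR 1011 = 0001
Remainder (last 3 bits) = 001. This is the CRC / FCS.

001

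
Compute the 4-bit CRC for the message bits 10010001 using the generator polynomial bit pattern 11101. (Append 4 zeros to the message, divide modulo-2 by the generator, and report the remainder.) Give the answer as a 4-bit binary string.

Append 4 zeros: 100100010000. Divide by 11101 (XOR where the leading bit is 1):
  pos 0: 10010 XOR 11101 = 01111
  pos 1: 11110 XOR 11101 = 00011
  pos 4: 11010 XOR 11101 = 00111
  pos 6: 11100 XOR 11101 = 00001
Remainder (last 4 bits) = 0010. This is the CRC / FCS.

0010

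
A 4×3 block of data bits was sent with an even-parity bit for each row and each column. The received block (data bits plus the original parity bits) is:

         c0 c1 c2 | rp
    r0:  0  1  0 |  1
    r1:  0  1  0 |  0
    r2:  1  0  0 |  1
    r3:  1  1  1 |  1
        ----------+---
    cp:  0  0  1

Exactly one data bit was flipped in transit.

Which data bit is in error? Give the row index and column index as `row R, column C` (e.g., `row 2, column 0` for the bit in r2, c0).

Recompute each row's even parity and compare to rp:
  r0: data parity 1, sent rp 1 → ok
  r1: data parity 1, sent rp 0 → mismatch
  r2: data parity 1, sent rp 1 → ok
  r3: data parity 1, sent rp 1 → ok
Recompute each column's even parity and compare to cp:
  c0: data parity 0, sent cp 0 → ok
  c1: data parity 1, sent cp 0 → mismatch
  c2: data parity 1, sent cp 1 → ok
Exactly one row (r1) and one column (c1) fail → the flipped bit is at their intersection.

row 1, column 1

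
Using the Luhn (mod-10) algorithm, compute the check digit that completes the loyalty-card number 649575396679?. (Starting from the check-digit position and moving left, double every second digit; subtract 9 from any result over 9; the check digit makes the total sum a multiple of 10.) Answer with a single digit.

1

Partial digits right→left: 9 7 6 6 9 3 5 7 5 9 4 6
Double every second digit counting from the check-digit position (so the 1st, 3rd, 5th, ... of the partial from the right).
  doubled (with −9 where >9): 9 3 9 1 1 8 → sum 31
  kept as-is: 7 6 3 7 9 6 → sum 38
Total = 31 + 38 = 69.
Check digit = (10 − (69 mod 10)) mod 10 = 1.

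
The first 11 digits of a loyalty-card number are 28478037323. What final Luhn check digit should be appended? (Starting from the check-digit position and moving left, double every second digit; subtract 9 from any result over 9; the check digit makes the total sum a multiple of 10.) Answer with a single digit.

Partial digits right→left: 3 2 3 7 3 0 8 7 4 8 2
Double every second digit counting from the check-digit position (so the 1st, 3rd, 5th, ... of the partial from the right).
  doubled (with −9 where >9): 6 6 6 7 8 4 → sum 37
  kept as-is: 2 7 0 7 8 → sum 24
Total = 37 + 24 = 61.
Check digit = (10 − (61 mod 10)) mod 10 = 9.

9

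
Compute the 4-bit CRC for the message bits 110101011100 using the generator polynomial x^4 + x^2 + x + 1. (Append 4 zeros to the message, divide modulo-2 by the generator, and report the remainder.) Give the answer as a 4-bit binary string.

Append 4 zeros: 1101010111000000. Divide by 10111 (XOR where the leading bit is 1):
  pos 0: 11010 XOR 10111 = 01101
  pos 1: 11011 XOR 10111 = 01100
  pos 2: 11000 XOR 10111 = 01111
  pos 3: 11111 XOR 10111 = 01000
  pos 4: 10001 XOR 10111 = 00110
  pos 6: 11010 XOR 10111 = 01101
  pos 7: 11010 XOR 10111 = 01101
  pos 8: 11010 XOR 10111 = 01101
  pos 9: 11010 XOR 10111 = 01101
  pos 10: 11010 XOR 10111 = 01101
  pos 11: 11010 XOR 10111 = 01101
Remainder (last 4 bits) = 1101. This is the CRC / FCS.

1101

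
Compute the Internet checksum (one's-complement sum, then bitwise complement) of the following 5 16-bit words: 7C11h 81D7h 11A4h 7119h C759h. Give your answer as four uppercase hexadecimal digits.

One's-complement addition (fold any carry out of bit 15 back into bit 0):
  0x7C11 + 0x81D7 = 0x0FDE8
  0xFDE8 + 0x11A4 = 0x10F8C → wrap carry → 0x0F8D
  0x0F8D + 0x7119 = 0x080A6
  0x80A6 + 0xC759 = 0x147FF → wrap carry → 0x4800
One's-complement sum = 0x4800.
Checksum = ~0x4800 & 0xFFFF = 0xB7FF.

B7FF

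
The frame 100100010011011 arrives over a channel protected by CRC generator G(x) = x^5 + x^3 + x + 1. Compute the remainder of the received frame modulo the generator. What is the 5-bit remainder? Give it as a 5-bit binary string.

00100

Modulo-2 division of 100100010011011 by 101011:
  pos 0: 100100 XOR 101011 = 001111
  pos 2: 111101 XOR 101011 = 010110
  pos 3: 101100 XOR 101011 = 000111
  pos 6: 111011 XOR 101011 = 010000
  pos 7: 100000 XOR 101011 = 001011
  pos 9: 101111 XOR 101011 = 000100
Remainder = 00100 (nonzero — an error is detected).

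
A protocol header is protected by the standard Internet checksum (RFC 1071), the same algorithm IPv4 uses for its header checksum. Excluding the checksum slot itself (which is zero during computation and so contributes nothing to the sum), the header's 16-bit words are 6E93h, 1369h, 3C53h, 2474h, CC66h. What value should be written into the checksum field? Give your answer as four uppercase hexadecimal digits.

One's-complement addition (fold any carry out of bit 15 back into bit 0):
  0x6E93 + 0x1369 = 0x081FC
  0x81FC + 0x3C53 = 0x0BE4F
  0xBE4F + 0x2474 = 0x0E2C3
  0xE2C3 + 0xCC66 = 0x1AF29 → wrap carry → 0xAF2A
One's-complement sum = 0xAF2A.
Checksum = ~0xAF2A & 0xFFFF = 0x50D5.

50D5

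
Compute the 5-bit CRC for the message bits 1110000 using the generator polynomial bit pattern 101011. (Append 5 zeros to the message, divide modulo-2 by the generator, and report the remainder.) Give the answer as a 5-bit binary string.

Append 5 zeros: 111000000000. Divide by 101011 (XOR where the leading bit is 1):
  pos 0: 111000 XOR 101011 = 010011
  pos 1: 100110 XOR 101011 = 001101
  pos 3: 110100 XOR 101011 = 011111
  pos 4: 111110 XOR 101011 = 010101
  pos 5: 101010 XOR 101011 = 000001
Remainder (last 5 bits) = 00010. This is the CRC / FCS.

00010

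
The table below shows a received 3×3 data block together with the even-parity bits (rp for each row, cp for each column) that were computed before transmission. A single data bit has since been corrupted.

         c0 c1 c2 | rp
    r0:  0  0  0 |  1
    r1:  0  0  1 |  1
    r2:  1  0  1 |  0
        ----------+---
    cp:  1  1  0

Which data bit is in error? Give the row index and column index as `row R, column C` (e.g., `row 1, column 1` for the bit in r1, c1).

Recompute each row's even parity and compare to rp:
  r0: data parity 0, sent rp 1 → mismatch
  r1: data parity 1, sent rp 1 → ok
  r2: data parity 0, sent rp 0 → ok
Recompute each column's even parity and compare to cp:
  c0: data parity 1, sent cp 1 → ok
  c1: data parity 0, sent cp 1 → mismatch
  c2: data parity 0, sent cp 0 → ok
Exactly one row (r0) and one column (c1) fail → the flipped bit is at their intersection.

row 0, column 1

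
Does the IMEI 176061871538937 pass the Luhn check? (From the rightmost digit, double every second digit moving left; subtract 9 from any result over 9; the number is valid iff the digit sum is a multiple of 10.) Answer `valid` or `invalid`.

From the right, keep odd positions and double even positions (subtract 9 from any doubled value over 9):
  doubled (positions 2,4,...): 6 7 1 5 2 0 5 → sum 26
  kept (positions 1,3,...): 7 9 3 1 8 6 6 1 → sum 41
Total = 67.
67 mod 10 = 7, so the number is invalid.

invalid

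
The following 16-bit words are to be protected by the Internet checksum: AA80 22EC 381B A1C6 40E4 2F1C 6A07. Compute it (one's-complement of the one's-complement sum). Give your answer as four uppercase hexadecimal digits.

One's-complement addition (fold any carry out of bit 15 back into bit 0):
  0xAA80 + 0x22EC = 0x0CD6C
  0xCD6C + 0x381B = 0x10587 → wrap carry → 0x0588
  0x0588 + 0xA1C6 = 0x0A74E
  0xA74E + 0x40E4 = 0x0E832
  0xE832 + 0x2F1C = 0x1174E → wrap carry → 0x174F
  0x174F + 0x6A07 = 0x08156
One's-complement sum = 0x8156.
Checksum = ~0x8156 & 0xFFFF = 0x7EA9.

7EA9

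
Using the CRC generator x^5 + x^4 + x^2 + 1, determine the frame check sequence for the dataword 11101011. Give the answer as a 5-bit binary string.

Append 5 zeros: 1110101100000. Divide by 110101 (XOR where the leading bit is 1):
  pos 0: 111010 XOR 110101 = 001111
  pos 2: 111111 XOR 110101 = 001010
  pos 4: 101000 XOR 110101 = 011101
  pos 5: 111010 XOR 110101 = 001111
  pos 7: 111100 XOR 110101 = 001001
Remainder (last 5 bits) = 01001. This is the CRC / FCS.

01001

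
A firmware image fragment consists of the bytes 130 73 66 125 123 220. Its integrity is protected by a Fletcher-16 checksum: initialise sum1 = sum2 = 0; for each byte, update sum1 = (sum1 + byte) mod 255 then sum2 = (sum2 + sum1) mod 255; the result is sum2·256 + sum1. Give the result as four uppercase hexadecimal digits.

Running sums (mod 255):
  after byte 0 (130): sum1=130, sum2=130
  after byte 1 (73): sum1=203, sum2=78
  after byte 2 (66): sum1=14, sum2=92
  after byte 3 (125): sum1=139, sum2=231
  after byte 4 (123): sum1=7, sum2=238
  after byte 5 (220): sum1=227, sum2=210
Checksum = sum2·256 + sum1 = 210·256 + 227 = 53987 = 0xD2E3.

D2E3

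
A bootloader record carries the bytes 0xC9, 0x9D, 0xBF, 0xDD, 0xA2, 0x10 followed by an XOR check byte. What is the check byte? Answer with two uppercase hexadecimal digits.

84

XOR the bytes together:
  start with 0xC9
  0xC9 ⊕ 0x9D = 0x54
  0x54 ⊕ 0xBF = 0xEB
  0xEB ⊕ 0xDD = 0x36
  0x36 ⊕ 0xA2 = 0x94
  0x94 ⊕ 0x10 = 0x84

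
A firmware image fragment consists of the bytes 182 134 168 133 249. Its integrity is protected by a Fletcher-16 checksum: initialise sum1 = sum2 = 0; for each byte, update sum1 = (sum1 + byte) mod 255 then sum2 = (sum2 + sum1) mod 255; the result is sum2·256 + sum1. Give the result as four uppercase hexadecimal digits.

AA65

Running sums (mod 255):
  after byte 0 (182): sum1=182, sum2=182
  after byte 1 (134): sum1=61, sum2=243
  after byte 2 (168): sum1=229, sum2=217
  after byte 3 (133): sum1=107, sum2=69
  after byte 4 (249): sum1=101, sum2=170
Checksum = sum2·256 + sum1 = 170·256 + 101 = 43621 = 0xAA65.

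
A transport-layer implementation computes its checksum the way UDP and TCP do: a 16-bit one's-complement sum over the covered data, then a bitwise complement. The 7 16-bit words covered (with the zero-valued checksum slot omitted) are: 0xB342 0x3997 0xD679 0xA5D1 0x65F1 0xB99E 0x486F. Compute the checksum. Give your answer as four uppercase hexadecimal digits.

2EDB

One's-complement addition (fold any carry out of bit 15 back into bit 0):
  0xB342 + 0x3997 = 0x0ECD9
  0xECD9 + 0xD679 = 0x1C352 → wrap carry → 0xC353
  0xC353 + 0xA5D1 = 0x16924 → wrap carry → 0x6925
  0x6925 + 0x65F1 = 0x0CF16
  0xCF16 + 0xB99E = 0x188B4 → wrap carry → 0x88B5
  0x88B5 + 0x486F = 0x0D124
One's-complement sum = 0xD124.
Checksum = ~0xD124 & 0xFFFF = 0x2EDB.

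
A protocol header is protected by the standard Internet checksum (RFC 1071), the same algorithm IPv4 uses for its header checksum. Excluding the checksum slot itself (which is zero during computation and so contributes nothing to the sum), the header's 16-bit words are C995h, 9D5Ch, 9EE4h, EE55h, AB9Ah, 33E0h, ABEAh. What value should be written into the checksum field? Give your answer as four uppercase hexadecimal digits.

806D

One's-complement addition (fold any carry out of bit 15 back into bit 0):
  0xC995 + 0x9D5C = 0x166F1 → wrap carry → 0x66F2
  0x66F2 + 0x9EE4 = 0x105D6 → wrap carry → 0x05D7
  0x05D7 + 0xEE55 = 0x0F42C
  0xF42C + 0xAB9A = 0x19FC6 → wrap carry → 0x9FC7
  0x9FC7 + 0x33E0 = 0x0D3A7
  0xD3A7 + 0xABEA = 0x17F91 → wrap carry → 0x7F92
One's-complement sum = 0x7F92.
Checksum = ~0x7F92 & 0xFFFF = 0x806D.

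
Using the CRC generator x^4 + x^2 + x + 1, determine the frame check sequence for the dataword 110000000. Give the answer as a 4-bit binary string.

Append 4 zeros: 1100000000000. Divide by 10111 (XOR where the leading bit is 1):
  pos 0: 11000 XOR 10111 = 01111
  pos 1: 11110 XOR 10111 = 01001
  pos 2: 10010 XOR 10111 = 00101
  pos 4: 10100 XOR 10111 = 00011
  pos 7: 11000 XOR 10111 = 01111
  pos 8: 11110 XOR 10111 = 01001
Remainder (last 4 bits) = 1001. This is the CRC / FCS.

1001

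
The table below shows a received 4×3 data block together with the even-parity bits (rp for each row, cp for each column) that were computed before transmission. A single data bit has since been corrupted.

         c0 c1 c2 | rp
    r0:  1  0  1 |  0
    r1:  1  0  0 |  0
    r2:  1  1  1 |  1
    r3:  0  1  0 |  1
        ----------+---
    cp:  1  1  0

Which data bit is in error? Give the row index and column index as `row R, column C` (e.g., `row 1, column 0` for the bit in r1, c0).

Recompute each row's even parity and compare to rp:
  r0: data parity 0, sent rp 0 → ok
  r1: data parity 1, sent rp 0 → mismatch
  r2: data parity 1, sent rp 1 → ok
  r3: data parity 1, sent rp 1 → ok
Recompute each column's even parity and compare to cp:
  c0: data parity 1, sent cp 1 → ok
  c1: data parity 0, sent cp 1 → mismatch
  c2: data parity 0, sent cp 0 → ok
Exactly one row (r1) and one column (c1) fail → the flipped bit is at their intersection.

row 1, column 1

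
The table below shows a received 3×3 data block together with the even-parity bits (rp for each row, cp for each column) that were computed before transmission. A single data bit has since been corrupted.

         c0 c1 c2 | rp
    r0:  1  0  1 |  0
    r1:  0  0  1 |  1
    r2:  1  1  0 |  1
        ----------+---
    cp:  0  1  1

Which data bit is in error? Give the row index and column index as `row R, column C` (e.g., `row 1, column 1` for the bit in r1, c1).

Recompute each row's even parity and compare to rp:
  r0: data parity 0, sent rp 0 → ok
  r1: data parity 1, sent rp 1 → ok
  r2: data parity 0, sent rp 1 → mismatch
Recompute each column's even parity and compare to cp:
  c0: data parity 0, sent cp 0 → ok
  c1: data parity 1, sent cp 1 → ok
  c2: data parity 0, sent cp 1 → mismatch
Exactly one row (r2) and one column (c2) fail → the flipped bit is at their intersection.

row 2, column 2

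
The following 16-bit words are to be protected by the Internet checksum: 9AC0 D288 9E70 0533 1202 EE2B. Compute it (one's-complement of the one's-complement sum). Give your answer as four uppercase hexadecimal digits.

EEE4

One's-complement addition (fold any carry out of bit 15 back into bit 0):
  0x9AC0 + 0xD288 = 0x16D48 → wrap carry → 0x6D49
  0x6D49 + 0x9E70 = 0x10BB9 → wrap carry → 0x0BBA
  0x0BBA + 0x0533 = 0x010ED
  0x10ED + 0x1202 = 0x022EF
  0x22EF + 0xEE2B = 0x1111A → wrap carry → 0x111B
One's-complement sum = 0x111B.
Checksum = ~0x111B & 0xFFFF = 0xEEE4.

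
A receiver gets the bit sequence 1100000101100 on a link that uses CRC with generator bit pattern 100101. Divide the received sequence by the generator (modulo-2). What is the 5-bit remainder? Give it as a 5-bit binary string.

00000

Modulo-2 division of 1100000101100 by 100101:
  pos 0: 110000 XOR 100101 = 010101
  pos 1: 101010 XOR 100101 = 001111
  pos 3: 111110 XOR 100101 = 011011
  pos 4: 110111 XOR 100101 = 010010
  pos 5: 100101 XOR 100101 = 000000
Remainder = 00000 (zero — the frame passes the CRC check).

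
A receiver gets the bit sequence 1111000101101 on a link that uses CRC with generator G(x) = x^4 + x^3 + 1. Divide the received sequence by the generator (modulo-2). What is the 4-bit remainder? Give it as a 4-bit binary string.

Modulo-2 division of 1111000101101 by 11001:
  pos 0: 11110 XOR 11001 = 00111
  pos 2: 11100 XOR 11001 = 00101
  pos 4: 10110 XOR 11001 = 01111
  pos 5: 11111 XOR 11001 = 00110
  pos 7: 11010 XOR 11001 = 00011
Remainder = 0111 (nonzero — an error is detected).

0111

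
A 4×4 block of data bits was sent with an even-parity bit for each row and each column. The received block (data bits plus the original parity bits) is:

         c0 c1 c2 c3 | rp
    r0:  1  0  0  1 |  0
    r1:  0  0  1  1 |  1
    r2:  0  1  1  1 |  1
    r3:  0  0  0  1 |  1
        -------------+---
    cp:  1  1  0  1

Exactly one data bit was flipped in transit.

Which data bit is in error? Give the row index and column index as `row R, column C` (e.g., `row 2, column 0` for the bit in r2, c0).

row 1, column 3

Recompute each row's even parity and compare to rp:
  r0: data parity 0, sent rp 0 → ok
  r1: data parity 0, sent rp 1 → mismatch
  r2: data parity 1, sent rp 1 → ok
  r3: data parity 1, sent rp 1 → ok
Recompute each column's even parity and compare to cp:
  c0: data parity 1, sent cp 1 → ok
  c1: data parity 1, sent cp 1 → ok
  c2: data parity 0, sent cp 0 → ok
  c3: data parity 0, sent cp 1 → mismatch
Exactly one row (r1) and one column (c3) fail → the flipped bit is at their intersection.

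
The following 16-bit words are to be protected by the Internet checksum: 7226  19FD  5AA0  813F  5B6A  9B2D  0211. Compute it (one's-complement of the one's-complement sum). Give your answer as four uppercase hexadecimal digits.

One's-complement addition (fold any carry out of bit 15 back into bit 0):
  0x7226 + 0x19FD = 0x08C23
  0x8C23 + 0x5AA0 = 0x0E6C3
  0xE6C3 + 0x813F = 0x16802 → wrap carry → 0x6803
  0x6803 + 0x5B6A = 0x0C36D
  0xC36D + 0x9B2D = 0x15E9A → wrap carry → 0x5E9B
  0x5E9B + 0x0211 = 0x060AC
One's-complement sum = 0x60AC.
Checksum = ~0x60AC & 0xFFFF = 0x9F53.

9F53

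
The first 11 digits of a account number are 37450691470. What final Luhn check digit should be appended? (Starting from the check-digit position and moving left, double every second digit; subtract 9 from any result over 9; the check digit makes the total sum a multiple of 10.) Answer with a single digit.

3

Partial digits right→left: 0 7 4 1 9 6 0 5 4 7 3
Double every second digit counting from the check-digit position (so the 1st, 3rd, 5th, ... of the partial from the right).
  doubled (with −9 where >9): 0 8 9 0 8 6 → sum 31
  kept as-is: 7 1 6 5 7 → sum 26
Total = 31 + 26 = 57.
Check digit = (10 − (57 mod 10)) mod 10 = 3.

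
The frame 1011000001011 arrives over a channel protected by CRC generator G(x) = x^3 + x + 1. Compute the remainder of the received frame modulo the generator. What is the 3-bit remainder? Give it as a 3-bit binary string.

Modulo-2 division of 1011000001011 by 1011:
  pos 0: 1011 XOR 1011 = 0000
  pos 9: 1011 XOR 1011 = 0000
Remainder = 000 (zero — the frame passes the CRC check).

000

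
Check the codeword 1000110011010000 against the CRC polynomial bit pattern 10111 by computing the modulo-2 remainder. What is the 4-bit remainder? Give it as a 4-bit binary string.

0000

Modulo-2 division of 1000110011010000 by 10111:
  pos 0: 10001 XOR 10111 = 00110
  pos 2: 11010 XOR 10111 = 01101
  pos 3: 11010 XOR 10111 = 01101
  pos 4: 11011 XOR 10111 = 01100
  pos 5: 11001 XOR 10111 = 01110
  pos 6: 11100 XOR 10111 = 01011
  pos 7: 10111 XOR 10111 = 00000
Remainder = 0000 (zero — the frame passes the CRC check).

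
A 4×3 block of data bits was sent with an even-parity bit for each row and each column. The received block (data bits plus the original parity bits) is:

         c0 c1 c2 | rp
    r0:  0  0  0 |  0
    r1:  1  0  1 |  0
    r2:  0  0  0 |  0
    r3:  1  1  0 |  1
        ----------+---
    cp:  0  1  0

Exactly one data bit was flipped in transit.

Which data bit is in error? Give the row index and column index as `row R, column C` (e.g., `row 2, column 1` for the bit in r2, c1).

row 3, column 2

Recompute each row's even parity and compare to rp:
  r0: data parity 0, sent rp 0 → ok
  r1: data parity 0, sent rp 0 → ok
  r2: data parity 0, sent rp 0 → ok
  r3: data parity 0, sent rp 1 → mismatch
Recompute each column's even parity and compare to cp:
  c0: data parity 0, sent cp 0 → ok
  c1: data parity 1, sent cp 1 → ok
  c2: data parity 1, sent cp 0 → mismatch
Exactly one row (r3) and one column (c2) fail → the flipped bit is at their intersection.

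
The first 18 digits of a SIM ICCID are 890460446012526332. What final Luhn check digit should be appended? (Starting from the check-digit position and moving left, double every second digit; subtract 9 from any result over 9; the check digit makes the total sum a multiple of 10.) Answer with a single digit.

8

Partial digits right→left: 2 3 3 6 2 5 2 1 0 6 4 4 0 6 4 0 9 8
Double every second digit counting from the check-digit position (so the 1st, 3rd, 5th, ... of the partial from the right).
  doubled (with −9 where >9): 4 6 4 4 0 8 0 8 9 → sum 43
  kept as-is: 3 6 5 1 6 4 6 0 8 → sum 39
Total = 43 + 39 = 82.
Check digit = (10 − (82 mod 10)) mod 10 = 8.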